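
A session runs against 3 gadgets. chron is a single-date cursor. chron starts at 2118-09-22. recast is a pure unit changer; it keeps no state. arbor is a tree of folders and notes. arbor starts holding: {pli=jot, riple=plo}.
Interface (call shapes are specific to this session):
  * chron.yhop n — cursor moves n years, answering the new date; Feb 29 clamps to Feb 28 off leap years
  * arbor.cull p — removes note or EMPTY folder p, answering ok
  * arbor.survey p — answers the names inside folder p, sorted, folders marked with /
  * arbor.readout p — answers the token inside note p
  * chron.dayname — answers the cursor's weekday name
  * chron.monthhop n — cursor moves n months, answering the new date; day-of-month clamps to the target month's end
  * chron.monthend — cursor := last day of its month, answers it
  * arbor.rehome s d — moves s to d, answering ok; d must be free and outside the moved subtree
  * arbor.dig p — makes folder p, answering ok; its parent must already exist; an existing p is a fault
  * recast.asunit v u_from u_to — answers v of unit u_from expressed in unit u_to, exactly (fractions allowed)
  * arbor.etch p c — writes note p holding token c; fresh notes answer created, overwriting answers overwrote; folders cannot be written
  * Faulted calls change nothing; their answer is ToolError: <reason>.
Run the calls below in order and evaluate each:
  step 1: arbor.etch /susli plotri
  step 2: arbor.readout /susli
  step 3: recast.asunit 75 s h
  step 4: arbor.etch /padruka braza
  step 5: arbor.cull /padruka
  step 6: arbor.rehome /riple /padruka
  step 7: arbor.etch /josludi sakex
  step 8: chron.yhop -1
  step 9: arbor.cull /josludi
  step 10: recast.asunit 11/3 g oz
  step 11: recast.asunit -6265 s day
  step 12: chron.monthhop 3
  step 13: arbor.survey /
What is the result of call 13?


Answer: [padruka, pli, susli]

Derivation:
Next I call etch(p: /susli, c: plotri), and observe created.
Next I call readout(p: /susli), giving plotri.
I call asunit(v: 75, u_from: s, u_to: h): 1/48.
I try etch(p: /padruka, c: braza), and observe created.
I try cull(p: /padruka): ok.
I use rehome(s: /riple, d: /padruka), which returns ok.
Using etch(p: /josludi, c: sakex), → created.
Using yhop(n: -1): 2117-09-22.
I invoke cull(p: /josludi), and observe ok.
Calling asunit(v: 11/3, u_from: g, u_to: oz), and observe 1600000/12370701.
I try asunit(v: -6265, u_from: s, u_to: day), and see -1253/17280.
I invoke monthhop(n: 3): 2117-12-22.
I use survey(p: /), which returns [padruka, pli, susli].


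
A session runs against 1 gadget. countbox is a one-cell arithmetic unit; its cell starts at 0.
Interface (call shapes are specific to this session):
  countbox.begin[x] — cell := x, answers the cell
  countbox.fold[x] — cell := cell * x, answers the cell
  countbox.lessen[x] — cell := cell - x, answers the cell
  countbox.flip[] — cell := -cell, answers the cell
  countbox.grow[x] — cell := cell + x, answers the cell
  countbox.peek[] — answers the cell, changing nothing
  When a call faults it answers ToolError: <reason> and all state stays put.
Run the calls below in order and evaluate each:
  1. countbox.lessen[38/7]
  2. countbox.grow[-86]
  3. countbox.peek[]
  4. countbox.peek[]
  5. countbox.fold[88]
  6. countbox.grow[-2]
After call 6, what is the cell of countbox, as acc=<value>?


Answer: acc=-56334/7

Derivation:
% lessen 38/7
:: -38/7
% grow -86
:: -640/7
% peek
:: -640/7
% peek
:: -640/7
% fold 88
:: -56320/7
% grow -2
:: -56334/7


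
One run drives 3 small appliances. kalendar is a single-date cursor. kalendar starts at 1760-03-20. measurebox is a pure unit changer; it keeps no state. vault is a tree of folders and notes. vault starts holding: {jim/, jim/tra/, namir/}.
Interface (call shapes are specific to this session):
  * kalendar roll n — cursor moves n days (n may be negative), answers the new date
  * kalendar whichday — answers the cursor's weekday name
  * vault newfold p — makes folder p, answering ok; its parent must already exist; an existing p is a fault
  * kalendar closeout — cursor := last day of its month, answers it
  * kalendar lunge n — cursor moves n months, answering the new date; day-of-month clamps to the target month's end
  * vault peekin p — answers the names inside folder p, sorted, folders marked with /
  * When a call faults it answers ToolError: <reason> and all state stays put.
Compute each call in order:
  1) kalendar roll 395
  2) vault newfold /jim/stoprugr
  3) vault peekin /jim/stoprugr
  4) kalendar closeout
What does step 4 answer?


>> kalendar roll(n: 395)
<< 1761-04-19
>> vault newfold(p: /jim/stoprugr)
<< ok
>> vault peekin(p: /jim/stoprugr)
<< []
>> kalendar closeout()
<< 1761-04-30

Answer: 1761-04-30


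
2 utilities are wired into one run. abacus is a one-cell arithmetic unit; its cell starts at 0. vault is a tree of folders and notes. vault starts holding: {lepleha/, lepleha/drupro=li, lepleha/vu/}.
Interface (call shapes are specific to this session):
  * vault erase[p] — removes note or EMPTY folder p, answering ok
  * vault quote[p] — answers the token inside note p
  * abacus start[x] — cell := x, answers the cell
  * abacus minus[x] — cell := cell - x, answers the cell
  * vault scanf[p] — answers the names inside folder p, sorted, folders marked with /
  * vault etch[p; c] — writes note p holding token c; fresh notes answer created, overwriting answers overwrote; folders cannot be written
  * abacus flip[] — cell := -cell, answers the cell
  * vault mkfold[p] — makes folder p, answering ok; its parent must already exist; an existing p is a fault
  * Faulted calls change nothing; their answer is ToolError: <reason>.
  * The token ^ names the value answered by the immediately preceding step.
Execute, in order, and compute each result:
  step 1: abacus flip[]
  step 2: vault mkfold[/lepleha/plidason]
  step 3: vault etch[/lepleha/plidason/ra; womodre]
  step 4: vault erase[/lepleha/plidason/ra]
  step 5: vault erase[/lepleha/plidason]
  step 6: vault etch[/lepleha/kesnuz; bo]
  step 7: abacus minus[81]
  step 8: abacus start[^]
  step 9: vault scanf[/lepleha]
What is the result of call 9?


>> abacus flip()
<< 0
>> vault mkfold(/lepleha/plidason)
<< ok
>> vault etch(/lepleha/plidason/ra, womodre)
<< created
>> vault erase(/lepleha/plidason/ra)
<< ok
>> vault erase(/lepleha/plidason)
<< ok
>> vault etch(/lepleha/kesnuz, bo)
<< created
>> abacus minus(81)
<< -81
>> abacus start(^)
<< -81
>> vault scanf(/lepleha)
<< [drupro, kesnuz, vu/]

Answer: [drupro, kesnuz, vu/]


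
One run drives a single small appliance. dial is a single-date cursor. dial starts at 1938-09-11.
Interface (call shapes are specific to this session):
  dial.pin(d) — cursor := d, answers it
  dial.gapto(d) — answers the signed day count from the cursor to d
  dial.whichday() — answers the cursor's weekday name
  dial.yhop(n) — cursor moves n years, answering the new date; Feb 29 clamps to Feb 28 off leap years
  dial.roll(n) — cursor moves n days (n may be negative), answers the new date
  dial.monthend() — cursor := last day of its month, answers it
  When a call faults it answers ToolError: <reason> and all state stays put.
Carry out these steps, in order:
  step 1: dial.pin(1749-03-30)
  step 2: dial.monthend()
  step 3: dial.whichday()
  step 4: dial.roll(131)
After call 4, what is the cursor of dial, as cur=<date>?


Do: pin[d→1749-03-30]
See: 1749-03-30
Do: monthend[]
See: 1749-03-31
Do: whichday[]
See: Monday
Do: roll[n→131]
See: 1749-08-09

Answer: cur=1749-08-09


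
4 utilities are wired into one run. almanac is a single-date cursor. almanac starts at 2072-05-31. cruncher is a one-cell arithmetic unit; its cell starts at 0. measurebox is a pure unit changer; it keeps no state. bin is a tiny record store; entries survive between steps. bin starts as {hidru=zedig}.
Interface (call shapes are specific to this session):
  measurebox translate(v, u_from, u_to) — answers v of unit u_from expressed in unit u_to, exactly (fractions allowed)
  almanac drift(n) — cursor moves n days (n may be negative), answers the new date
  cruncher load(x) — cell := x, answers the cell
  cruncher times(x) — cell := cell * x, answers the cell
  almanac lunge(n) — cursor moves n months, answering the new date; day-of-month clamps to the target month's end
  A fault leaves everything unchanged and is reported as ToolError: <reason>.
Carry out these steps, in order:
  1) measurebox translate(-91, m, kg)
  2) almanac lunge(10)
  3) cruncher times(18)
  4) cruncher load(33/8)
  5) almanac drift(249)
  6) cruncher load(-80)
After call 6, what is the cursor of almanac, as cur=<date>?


Step: measurebox translate[v=-91; u_from=m; u_to=kg]
Result: ToolError: incompatible units
Step: almanac lunge[n=10]
Result: 2073-03-31
Step: cruncher times[x=18]
Result: 0
Step: cruncher load[x=33/8]
Result: 33/8
Step: almanac drift[n=249]
Result: 2073-12-05
Step: cruncher load[x=-80]
Result: -80

Answer: cur=2073-12-05


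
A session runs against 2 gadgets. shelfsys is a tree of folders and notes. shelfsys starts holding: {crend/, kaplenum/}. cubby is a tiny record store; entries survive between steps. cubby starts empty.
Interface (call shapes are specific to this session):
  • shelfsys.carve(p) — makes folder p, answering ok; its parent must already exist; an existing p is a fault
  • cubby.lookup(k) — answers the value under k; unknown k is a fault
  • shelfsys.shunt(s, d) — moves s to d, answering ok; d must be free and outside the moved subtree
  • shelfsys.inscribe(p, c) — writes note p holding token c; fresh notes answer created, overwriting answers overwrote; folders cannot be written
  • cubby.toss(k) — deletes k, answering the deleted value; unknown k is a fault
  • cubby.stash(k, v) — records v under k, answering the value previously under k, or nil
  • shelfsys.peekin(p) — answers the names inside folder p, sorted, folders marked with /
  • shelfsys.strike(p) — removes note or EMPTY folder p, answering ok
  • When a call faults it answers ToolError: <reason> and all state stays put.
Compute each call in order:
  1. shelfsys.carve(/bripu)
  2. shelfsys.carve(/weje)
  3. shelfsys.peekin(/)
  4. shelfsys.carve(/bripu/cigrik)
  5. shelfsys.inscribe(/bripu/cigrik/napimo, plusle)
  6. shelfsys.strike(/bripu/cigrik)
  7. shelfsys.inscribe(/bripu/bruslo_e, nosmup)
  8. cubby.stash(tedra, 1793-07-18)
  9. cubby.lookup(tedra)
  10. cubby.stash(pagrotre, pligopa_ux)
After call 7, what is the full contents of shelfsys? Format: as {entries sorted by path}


% carve p=/bripu
= ok
% carve p=/weje
= ok
% peekin p=/
= [bripu/, crend/, kaplenum/, weje/]
% carve p=/bripu/cigrik
= ok
% inscribe p=/bripu/cigrik/napimo c=plusle
= created
% strike p=/bripu/cigrik
= ToolError: not empty
% inscribe p=/bripu/bruslo_e c=nosmup
= created
% stash k=tedra v=1793-07-18
= nil
% lookup k=tedra
= 1793-07-18
% stash k=pagrotre v=pligopa_ux
= nil

Answer: {bripu/, bripu/bruslo_e=nosmup, bripu/cigrik/, bripu/cigrik/napimo=plusle, crend/, kaplenum/, weje/}


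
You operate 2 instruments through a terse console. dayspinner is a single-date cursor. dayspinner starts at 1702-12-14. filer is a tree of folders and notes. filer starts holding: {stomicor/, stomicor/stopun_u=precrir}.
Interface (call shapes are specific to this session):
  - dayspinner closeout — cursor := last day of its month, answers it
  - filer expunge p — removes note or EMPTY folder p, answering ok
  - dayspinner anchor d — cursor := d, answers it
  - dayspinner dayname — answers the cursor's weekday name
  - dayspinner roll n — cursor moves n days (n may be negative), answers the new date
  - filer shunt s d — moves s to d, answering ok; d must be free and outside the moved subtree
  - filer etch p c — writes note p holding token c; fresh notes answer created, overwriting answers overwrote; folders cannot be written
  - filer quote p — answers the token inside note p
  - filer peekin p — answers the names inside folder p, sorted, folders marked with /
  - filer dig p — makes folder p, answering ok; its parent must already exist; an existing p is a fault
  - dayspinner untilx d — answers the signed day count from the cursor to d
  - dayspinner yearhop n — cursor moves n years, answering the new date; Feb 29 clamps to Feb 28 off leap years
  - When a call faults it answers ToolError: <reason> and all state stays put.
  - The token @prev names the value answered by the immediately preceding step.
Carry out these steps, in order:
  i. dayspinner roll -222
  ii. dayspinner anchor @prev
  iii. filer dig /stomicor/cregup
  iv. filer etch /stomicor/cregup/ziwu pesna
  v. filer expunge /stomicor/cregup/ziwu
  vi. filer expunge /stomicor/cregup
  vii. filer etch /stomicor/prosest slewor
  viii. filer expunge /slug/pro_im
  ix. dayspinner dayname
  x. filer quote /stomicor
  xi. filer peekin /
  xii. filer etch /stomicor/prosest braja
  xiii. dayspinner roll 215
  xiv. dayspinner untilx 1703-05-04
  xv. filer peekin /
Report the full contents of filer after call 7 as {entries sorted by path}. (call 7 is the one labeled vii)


Answer: {stomicor/, stomicor/prosest=slewor, stomicor/stopun_u=precrir}

Derivation:
~$ dayspinner roll n→-222
[out] 1702-05-06
~$ dayspinner anchor d→@prev
[out] 1702-05-06
~$ filer dig p→/stomicor/cregup
[out] ok
~$ filer etch p→/stomicor/cregup/ziwu c→pesna
[out] created
~$ filer expunge p→/stomicor/cregup/ziwu
[out] ok
~$ filer expunge p→/stomicor/cregup
[out] ok
~$ filer etch p→/stomicor/prosest c→slewor
[out] created
~$ filer expunge p→/slug/pro_im
[out] ToolError: not found
~$ dayspinner dayname
[out] Saturday
~$ filer quote p→/stomicor
[out] ToolError: is a directory
~$ filer peekin p→/
[out] [stomicor/]
~$ filer etch p→/stomicor/prosest c→braja
[out] overwrote
~$ dayspinner roll n→215
[out] 1702-12-07
~$ dayspinner untilx d→1703-05-04
[out] 148
~$ filer peekin p→/
[out] [stomicor/]


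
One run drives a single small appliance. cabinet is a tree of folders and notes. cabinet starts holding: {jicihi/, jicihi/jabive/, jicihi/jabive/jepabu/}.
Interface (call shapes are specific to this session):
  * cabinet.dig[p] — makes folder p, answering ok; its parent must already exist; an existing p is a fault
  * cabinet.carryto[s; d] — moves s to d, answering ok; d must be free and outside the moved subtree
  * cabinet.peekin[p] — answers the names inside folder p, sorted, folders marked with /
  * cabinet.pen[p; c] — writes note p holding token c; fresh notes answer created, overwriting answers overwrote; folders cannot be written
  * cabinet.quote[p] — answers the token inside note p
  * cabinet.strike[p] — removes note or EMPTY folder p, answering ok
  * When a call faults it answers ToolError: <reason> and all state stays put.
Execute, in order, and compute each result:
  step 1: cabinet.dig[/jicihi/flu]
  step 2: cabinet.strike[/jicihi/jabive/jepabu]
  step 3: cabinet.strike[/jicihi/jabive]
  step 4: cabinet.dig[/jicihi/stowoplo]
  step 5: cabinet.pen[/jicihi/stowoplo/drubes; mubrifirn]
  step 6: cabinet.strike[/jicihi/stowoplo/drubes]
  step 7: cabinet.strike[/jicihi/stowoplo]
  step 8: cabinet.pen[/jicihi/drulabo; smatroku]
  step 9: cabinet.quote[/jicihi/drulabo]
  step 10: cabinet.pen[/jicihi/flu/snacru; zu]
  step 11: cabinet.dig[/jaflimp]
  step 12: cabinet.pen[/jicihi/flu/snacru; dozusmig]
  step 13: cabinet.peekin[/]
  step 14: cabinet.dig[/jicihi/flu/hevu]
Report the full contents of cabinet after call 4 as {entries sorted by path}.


Step: dig[p: /jicihi/flu]
Result: ok
Step: strike[p: /jicihi/jabive/jepabu]
Result: ok
Step: strike[p: /jicihi/jabive]
Result: ok
Step: dig[p: /jicihi/stowoplo]
Result: ok
Step: pen[p: /jicihi/stowoplo/drubes; c: mubrifirn]
Result: created
Step: strike[p: /jicihi/stowoplo/drubes]
Result: ok
Step: strike[p: /jicihi/stowoplo]
Result: ok
Step: pen[p: /jicihi/drulabo; c: smatroku]
Result: created
Step: quote[p: /jicihi/drulabo]
Result: smatroku
Step: pen[p: /jicihi/flu/snacru; c: zu]
Result: created
Step: dig[p: /jaflimp]
Result: ok
Step: pen[p: /jicihi/flu/snacru; c: dozusmig]
Result: overwrote
Step: peekin[p: /]
Result: [jaflimp/, jicihi/]
Step: dig[p: /jicihi/flu/hevu]
Result: ok

Answer: {jicihi/, jicihi/flu/, jicihi/stowoplo/}


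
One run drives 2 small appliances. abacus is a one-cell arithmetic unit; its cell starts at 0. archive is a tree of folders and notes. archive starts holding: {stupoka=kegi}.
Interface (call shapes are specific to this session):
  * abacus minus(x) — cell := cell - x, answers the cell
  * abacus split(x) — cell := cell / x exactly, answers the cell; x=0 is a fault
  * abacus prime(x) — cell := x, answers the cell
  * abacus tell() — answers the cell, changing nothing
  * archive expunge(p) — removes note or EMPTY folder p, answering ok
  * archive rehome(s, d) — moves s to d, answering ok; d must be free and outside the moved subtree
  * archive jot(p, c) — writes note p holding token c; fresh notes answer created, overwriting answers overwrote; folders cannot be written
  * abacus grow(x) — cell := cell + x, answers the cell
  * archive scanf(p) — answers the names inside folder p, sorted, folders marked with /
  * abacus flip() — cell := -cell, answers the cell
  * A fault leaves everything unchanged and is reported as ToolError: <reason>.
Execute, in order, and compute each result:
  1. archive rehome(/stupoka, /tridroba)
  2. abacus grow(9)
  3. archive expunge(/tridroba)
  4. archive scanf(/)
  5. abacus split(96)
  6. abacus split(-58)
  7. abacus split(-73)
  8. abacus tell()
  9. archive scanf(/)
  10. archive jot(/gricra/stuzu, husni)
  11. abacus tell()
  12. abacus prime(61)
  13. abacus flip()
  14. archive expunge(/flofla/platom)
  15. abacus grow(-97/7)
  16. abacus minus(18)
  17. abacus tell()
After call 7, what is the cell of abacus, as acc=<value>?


CALL archive rehome[s: /stupoka; d: /tridroba]
RET  ok
CALL abacus grow[x: 9]
RET  9
CALL archive expunge[p: /tridroba]
RET  ok
CALL archive scanf[p: /]
RET  []
CALL abacus split[x: 96]
RET  3/32
CALL abacus split[x: -58]
RET  -3/1856
CALL abacus split[x: -73]
RET  3/135488
CALL abacus tell[]
RET  3/135488
CALL archive scanf[p: /]
RET  []
CALL archive jot[p: /gricra/stuzu; c: husni]
RET  ToolError: no parent
CALL abacus tell[]
RET  3/135488
CALL abacus prime[x: 61]
RET  61
CALL abacus flip[]
RET  -61
CALL archive expunge[p: /flofla/platom]
RET  ToolError: not found
CALL abacus grow[x: -97/7]
RET  -524/7
CALL abacus minus[x: 18]
RET  -650/7
CALL abacus tell[]
RET  -650/7

Answer: acc=3/135488


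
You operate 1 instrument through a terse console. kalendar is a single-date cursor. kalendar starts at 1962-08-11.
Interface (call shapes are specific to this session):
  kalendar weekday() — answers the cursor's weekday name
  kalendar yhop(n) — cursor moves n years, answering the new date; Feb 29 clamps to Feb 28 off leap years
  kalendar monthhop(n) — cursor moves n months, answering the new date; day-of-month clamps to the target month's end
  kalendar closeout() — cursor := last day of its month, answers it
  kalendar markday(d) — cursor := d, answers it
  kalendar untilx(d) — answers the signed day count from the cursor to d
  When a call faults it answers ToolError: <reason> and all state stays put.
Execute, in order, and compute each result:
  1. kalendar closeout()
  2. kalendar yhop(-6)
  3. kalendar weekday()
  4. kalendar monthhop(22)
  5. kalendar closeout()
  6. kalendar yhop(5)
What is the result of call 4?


Answer: 1958-06-30

Derivation:
~$ kalendar closeout
[out] 1962-08-31
~$ kalendar yhop n='-6'
[out] 1956-08-31
~$ kalendar weekday
[out] Friday
~$ kalendar monthhop n='22'
[out] 1958-06-30
~$ kalendar closeout
[out] 1958-06-30
~$ kalendar yhop n='5'
[out] 1963-06-30


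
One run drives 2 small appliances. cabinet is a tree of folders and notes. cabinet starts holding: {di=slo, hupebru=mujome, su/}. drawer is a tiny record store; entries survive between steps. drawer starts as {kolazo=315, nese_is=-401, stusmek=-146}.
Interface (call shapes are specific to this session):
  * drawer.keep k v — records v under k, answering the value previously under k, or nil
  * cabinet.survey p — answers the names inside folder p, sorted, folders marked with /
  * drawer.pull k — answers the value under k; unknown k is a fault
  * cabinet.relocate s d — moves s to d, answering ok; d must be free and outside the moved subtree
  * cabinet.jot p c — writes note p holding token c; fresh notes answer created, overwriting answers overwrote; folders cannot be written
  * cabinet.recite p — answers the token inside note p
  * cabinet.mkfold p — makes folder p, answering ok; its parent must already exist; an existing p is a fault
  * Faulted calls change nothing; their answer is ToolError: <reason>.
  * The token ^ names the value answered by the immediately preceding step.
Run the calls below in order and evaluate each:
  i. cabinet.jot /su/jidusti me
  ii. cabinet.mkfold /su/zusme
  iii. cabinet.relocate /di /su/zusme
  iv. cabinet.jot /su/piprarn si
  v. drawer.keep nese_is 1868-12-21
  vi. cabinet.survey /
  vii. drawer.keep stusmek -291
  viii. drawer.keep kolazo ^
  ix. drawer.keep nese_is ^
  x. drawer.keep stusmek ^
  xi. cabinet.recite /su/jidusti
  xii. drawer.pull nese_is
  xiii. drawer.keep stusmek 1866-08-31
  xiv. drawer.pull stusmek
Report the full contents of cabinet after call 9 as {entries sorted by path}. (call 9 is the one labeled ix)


Then cabinet.jot(p→/su/jidusti, c→me), and see created.
Using cabinet.mkfold(p→/su/zusme), yielding ok.
I invoke cabinet.relocate(s→/di, d→/su/zusme), — result: ToolError: exists.
I try cabinet.jot(p→/su/piprarn, c→si), and see created.
I use drawer.keep(k→nese_is, v→1868-12-21), and get -401.
I invoke cabinet.survey(p→/), yielding [di, hupebru, su/].
I try drawer.keep(k→stusmek, v→-291), giving -146.
Next I call drawer.keep(k→kolazo, v→^), and see 315.
Next I call drawer.keep(k→nese_is, v→^), and see 1868-12-21.
Invoking drawer.keep(k→stusmek, v→^), yielding -291.
Now I run cabinet.recite(p→/su/jidusti), and see me.
Now I run drawer.pull(k→nese_is): 315.
Using drawer.keep(k→stusmek, v→1866-08-31), yielding 1868-12-21.
I run drawer.pull(k→stusmek), → 1866-08-31.

Answer: {di=slo, hupebru=mujome, su/, su/jidusti=me, su/piprarn=si, su/zusme/}


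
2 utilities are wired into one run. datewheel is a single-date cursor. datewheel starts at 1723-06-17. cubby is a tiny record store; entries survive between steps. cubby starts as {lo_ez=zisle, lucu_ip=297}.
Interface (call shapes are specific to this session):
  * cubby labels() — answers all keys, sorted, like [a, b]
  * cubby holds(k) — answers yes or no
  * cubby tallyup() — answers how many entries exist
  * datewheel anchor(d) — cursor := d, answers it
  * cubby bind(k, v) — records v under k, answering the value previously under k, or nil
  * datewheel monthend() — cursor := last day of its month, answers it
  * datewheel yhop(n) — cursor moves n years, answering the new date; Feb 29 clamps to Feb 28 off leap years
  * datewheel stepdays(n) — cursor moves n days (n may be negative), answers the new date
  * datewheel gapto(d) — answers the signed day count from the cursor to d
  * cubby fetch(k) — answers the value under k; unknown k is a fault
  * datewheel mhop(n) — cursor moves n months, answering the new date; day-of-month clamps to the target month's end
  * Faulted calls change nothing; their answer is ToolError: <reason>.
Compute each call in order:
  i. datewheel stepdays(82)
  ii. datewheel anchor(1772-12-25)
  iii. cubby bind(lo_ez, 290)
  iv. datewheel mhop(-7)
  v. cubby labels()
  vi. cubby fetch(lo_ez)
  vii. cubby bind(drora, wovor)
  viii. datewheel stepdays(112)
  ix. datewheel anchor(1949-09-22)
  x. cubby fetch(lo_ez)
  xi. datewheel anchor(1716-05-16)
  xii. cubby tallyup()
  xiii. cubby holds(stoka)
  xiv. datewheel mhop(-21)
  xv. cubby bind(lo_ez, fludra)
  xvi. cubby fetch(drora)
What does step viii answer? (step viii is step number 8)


Answer: 1772-09-14

Derivation:
> datewheel stepdays n='82'
[out] 1723-09-07
> datewheel anchor d='1772-12-25'
[out] 1772-12-25
> cubby bind k='lo_ez' v='290'
[out] zisle
> datewheel mhop n='-7'
[out] 1772-05-25
> cubby labels
[out] [lo_ez, lucu_ip]
> cubby fetch k='lo_ez'
[out] 290
> cubby bind k='drora' v='wovor'
[out] nil
> datewheel stepdays n='112'
[out] 1772-09-14
> datewheel anchor d='1949-09-22'
[out] 1949-09-22
> cubby fetch k='lo_ez'
[out] 290
> datewheel anchor d='1716-05-16'
[out] 1716-05-16
> cubby tallyup
[out] 3
> cubby holds k='stoka'
[out] no
> datewheel mhop n='-21'
[out] 1714-08-16
> cubby bind k='lo_ez' v='fludra'
[out] 290
> cubby fetch k='drora'
[out] wovor


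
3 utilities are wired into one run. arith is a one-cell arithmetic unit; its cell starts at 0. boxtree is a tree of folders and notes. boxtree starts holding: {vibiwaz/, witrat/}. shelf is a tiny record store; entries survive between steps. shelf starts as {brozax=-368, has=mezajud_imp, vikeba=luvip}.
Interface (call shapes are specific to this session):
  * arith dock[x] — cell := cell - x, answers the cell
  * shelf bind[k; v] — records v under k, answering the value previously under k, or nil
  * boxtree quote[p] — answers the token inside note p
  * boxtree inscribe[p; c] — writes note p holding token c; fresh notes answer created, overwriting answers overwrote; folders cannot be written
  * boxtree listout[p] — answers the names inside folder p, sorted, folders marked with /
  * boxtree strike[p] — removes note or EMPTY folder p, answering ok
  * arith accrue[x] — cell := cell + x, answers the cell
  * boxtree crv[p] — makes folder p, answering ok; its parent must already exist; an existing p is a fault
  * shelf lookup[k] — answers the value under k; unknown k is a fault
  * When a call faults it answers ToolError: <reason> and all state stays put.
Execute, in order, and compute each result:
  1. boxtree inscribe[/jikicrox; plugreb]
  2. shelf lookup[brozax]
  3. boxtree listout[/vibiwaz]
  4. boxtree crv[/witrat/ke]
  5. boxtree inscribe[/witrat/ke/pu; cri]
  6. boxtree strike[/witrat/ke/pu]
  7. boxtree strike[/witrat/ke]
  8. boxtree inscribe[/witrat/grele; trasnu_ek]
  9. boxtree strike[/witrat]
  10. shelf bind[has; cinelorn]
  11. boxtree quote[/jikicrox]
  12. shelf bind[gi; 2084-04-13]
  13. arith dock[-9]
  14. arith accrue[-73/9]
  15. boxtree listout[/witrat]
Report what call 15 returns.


Act: boxtree inscribe[p='/jikicrox'; c='plugreb']
Obs: created
Act: shelf lookup[k='brozax']
Obs: -368
Act: boxtree listout[p='/vibiwaz']
Obs: []
Act: boxtree crv[p='/witrat/ke']
Obs: ok
Act: boxtree inscribe[p='/witrat/ke/pu'; c='cri']
Obs: created
Act: boxtree strike[p='/witrat/ke/pu']
Obs: ok
Act: boxtree strike[p='/witrat/ke']
Obs: ok
Act: boxtree inscribe[p='/witrat/grele'; c='trasnu_ek']
Obs: created
Act: boxtree strike[p='/witrat']
Obs: ToolError: not empty
Act: shelf bind[k='has'; v='cinelorn']
Obs: mezajud_imp
Act: boxtree quote[p='/jikicrox']
Obs: plugreb
Act: shelf bind[k='gi'; v='2084-04-13']
Obs: nil
Act: arith dock[x='-9']
Obs: 9
Act: arith accrue[x='-73/9']
Obs: 8/9
Act: boxtree listout[p='/witrat']
Obs: [grele]

Answer: [grele]


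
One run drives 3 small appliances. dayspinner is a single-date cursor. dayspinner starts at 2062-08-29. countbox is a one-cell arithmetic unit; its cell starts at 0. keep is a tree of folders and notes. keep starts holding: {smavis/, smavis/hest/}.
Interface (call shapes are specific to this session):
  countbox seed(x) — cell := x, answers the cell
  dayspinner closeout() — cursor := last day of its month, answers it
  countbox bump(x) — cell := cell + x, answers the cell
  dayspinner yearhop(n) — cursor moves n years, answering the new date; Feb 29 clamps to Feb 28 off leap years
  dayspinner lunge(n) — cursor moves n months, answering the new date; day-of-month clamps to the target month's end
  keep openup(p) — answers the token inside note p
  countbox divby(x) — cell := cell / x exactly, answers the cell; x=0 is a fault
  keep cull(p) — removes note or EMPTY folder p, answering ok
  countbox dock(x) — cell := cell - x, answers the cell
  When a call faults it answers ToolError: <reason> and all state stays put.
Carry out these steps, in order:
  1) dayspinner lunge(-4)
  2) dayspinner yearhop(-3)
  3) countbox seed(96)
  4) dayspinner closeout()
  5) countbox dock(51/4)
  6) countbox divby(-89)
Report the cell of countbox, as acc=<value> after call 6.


% dayspinner lunge n='-4'
= 2062-04-29
% dayspinner yearhop n='-3'
= 2059-04-29
% countbox seed x='96'
= 96
% dayspinner closeout
= 2059-04-30
% countbox dock x='51/4'
= 333/4
% countbox divby x='-89'
= -333/356

Answer: acc=-333/356


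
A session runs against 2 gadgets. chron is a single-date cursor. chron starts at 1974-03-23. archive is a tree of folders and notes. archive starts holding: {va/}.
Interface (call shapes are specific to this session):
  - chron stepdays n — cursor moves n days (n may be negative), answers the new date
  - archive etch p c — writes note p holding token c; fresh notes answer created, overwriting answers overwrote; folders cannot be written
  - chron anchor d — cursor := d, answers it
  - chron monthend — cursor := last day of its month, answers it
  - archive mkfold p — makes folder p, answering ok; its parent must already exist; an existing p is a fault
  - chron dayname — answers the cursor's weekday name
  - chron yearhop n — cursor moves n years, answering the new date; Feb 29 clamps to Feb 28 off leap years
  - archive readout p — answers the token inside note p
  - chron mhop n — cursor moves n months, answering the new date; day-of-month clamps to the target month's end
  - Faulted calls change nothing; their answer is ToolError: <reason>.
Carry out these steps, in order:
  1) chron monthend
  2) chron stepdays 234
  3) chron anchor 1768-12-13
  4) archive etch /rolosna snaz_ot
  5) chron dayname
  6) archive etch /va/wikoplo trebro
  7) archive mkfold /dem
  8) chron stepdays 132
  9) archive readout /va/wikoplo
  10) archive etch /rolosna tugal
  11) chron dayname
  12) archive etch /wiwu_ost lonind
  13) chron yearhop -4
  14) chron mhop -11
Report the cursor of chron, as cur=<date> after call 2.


Answer: cur=1974-11-20

Derivation:
~$ chron monthend
[out] 1974-03-31
~$ chron stepdays n=234
[out] 1974-11-20
~$ chron anchor d=1768-12-13
[out] 1768-12-13
~$ archive etch p=/rolosna c=snaz_ot
[out] created
~$ chron dayname
[out] Tuesday
~$ archive etch p=/va/wikoplo c=trebro
[out] created
~$ archive mkfold p=/dem
[out] ok
~$ chron stepdays n=132
[out] 1769-04-24
~$ archive readout p=/va/wikoplo
[out] trebro
~$ archive etch p=/rolosna c=tugal
[out] overwrote
~$ chron dayname
[out] Monday
~$ archive etch p=/wiwu_ost c=lonind
[out] created
~$ chron yearhop n=-4
[out] 1765-04-24
~$ chron mhop n=-11
[out] 1764-05-24


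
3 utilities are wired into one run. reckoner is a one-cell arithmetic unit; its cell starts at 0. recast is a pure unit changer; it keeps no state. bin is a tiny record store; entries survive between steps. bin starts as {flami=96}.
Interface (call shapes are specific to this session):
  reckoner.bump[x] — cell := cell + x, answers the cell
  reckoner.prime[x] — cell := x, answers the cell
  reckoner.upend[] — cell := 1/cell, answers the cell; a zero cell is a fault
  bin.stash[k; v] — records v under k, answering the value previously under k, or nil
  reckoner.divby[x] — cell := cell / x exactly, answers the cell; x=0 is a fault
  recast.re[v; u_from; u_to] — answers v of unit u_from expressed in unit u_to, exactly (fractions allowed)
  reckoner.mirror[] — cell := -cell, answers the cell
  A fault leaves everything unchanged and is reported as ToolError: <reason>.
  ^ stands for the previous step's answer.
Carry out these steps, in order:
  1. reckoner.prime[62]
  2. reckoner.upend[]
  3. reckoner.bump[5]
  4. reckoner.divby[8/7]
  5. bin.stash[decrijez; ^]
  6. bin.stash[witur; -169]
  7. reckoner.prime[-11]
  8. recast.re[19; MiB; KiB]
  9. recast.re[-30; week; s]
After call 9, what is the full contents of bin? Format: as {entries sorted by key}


Now I run prime with 62: 62.
Next I call upend(), and see 1/62.
Calling bump with 5, — result: 311/62.
Next I call divby with 8/7: 2177/496.
Invoking stash with decrijez, ^, and get nil.
I use stash with witur, -169, yielding nil.
Next I call prime with -11, → -11.
I invoke re with 19, MiB, KiB, giving 19456.
I use re with -30, week, s, and see -18144000.

Answer: {decrijez=2177/496, flami=96, witur=-169}


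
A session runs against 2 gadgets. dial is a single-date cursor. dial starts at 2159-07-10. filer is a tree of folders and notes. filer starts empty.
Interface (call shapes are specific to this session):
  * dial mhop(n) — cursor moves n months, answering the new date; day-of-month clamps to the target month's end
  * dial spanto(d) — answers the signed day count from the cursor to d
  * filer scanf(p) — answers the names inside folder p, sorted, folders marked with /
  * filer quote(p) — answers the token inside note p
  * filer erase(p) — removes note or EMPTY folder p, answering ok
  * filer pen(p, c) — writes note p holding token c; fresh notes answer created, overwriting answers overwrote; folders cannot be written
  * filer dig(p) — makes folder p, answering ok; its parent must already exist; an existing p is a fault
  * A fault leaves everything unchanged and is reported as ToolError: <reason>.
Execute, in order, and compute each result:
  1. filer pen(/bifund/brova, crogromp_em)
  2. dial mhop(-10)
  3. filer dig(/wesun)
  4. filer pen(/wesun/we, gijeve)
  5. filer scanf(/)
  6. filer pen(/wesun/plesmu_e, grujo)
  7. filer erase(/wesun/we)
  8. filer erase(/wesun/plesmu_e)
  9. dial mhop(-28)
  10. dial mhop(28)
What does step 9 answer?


Answer: 2156-05-10

Derivation:
Invoking filer pen on p='/bifund/brova', c='crogromp_em', which returns ToolError: no parent.
I invoke dial mhop on n='-10', and observe 2158-09-10.
I try filer dig on p='/wesun': ok.
Now I run filer pen on p='/wesun/we', c='gijeve': created.
I run filer scanf on p='/': [wesun/].
Invoking filer pen on p='/wesun/plesmu_e', c='grujo', — result: created.
Invoking filer erase on p='/wesun/we', → ok.
I use filer erase on p='/wesun/plesmu_e', giving ok.
Now I run dial mhop on n='-28', and see 2156-05-10.
I invoke dial mhop on n='28', which returns 2158-09-10.


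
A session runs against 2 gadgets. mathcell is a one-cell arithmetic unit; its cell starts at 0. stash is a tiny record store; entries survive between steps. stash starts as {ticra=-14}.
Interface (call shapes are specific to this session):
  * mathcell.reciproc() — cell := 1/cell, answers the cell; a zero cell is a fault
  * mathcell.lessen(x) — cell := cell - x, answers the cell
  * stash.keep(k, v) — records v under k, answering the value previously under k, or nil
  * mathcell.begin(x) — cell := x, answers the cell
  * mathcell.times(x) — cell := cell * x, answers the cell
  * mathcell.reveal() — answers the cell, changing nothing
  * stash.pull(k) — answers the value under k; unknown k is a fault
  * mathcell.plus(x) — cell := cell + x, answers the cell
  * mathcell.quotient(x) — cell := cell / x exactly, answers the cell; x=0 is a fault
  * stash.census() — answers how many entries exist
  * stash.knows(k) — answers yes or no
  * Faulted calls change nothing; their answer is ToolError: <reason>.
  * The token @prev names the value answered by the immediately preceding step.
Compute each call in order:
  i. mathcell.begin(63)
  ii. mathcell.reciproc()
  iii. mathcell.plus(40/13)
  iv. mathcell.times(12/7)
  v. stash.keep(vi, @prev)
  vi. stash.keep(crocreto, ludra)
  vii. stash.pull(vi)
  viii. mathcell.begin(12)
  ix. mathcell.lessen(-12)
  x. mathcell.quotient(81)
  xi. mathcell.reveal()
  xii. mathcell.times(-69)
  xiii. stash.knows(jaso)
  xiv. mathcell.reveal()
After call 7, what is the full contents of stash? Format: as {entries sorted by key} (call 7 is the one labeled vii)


;; begin(63) ~> 63
;; reciproc() ~> 1/63
;; plus(40/13) ~> 2533/819
;; times(12/7) ~> 10132/1911
;; keep(vi, @prev) ~> nil
;; keep(crocreto, ludra) ~> nil
;; pull(vi) ~> 10132/1911
;; begin(12) ~> 12
;; lessen(-12) ~> 24
;; quotient(81) ~> 8/27
;; reveal() ~> 8/27
;; times(-69) ~> -184/9
;; knows(jaso) ~> no
;; reveal() ~> -184/9

Answer: {crocreto=ludra, ticra=-14, vi=10132/1911}


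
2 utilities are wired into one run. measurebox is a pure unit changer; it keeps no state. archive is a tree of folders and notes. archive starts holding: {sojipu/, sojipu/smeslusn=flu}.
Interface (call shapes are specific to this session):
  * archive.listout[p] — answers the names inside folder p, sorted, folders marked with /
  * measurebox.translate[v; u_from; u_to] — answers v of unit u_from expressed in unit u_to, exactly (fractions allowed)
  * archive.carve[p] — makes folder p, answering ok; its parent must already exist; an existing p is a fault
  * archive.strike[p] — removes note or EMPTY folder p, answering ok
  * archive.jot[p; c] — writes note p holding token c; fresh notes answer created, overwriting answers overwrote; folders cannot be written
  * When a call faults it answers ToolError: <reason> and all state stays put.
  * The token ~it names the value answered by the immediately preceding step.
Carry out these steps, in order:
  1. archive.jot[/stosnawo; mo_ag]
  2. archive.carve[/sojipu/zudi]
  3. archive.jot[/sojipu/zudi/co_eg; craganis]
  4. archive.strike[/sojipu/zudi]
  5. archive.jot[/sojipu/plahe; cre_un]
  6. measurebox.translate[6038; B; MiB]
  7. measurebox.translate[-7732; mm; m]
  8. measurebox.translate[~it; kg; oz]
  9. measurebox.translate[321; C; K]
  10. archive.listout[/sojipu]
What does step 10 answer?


Answer: [plahe, smeslusn, zudi/]

Derivation:
! archive.jot(p=/stosnawo, c=mo_ag) : created
! archive.carve(p=/sojipu/zudi) : ok
! archive.jot(p=/sojipu/zudi/co_eg, c=craganis) : created
! archive.strike(p=/sojipu/zudi) : ToolError: not empty
! archive.jot(p=/sojipu/plahe, c=cre_un) : created
! measurebox.translate(v=6038, u_from=B, u_to=MiB) : 3019/524288
! measurebox.translate(v=-7732, u_from=mm, u_to=m) : -1933/250
! measurebox.translate(v=~it, u_from=kg, u_to=oz) : -12371200000/45359237
! measurebox.translate(v=321, u_from=C, u_to=K) : 11883/20
! archive.listout(p=/sojipu) : [plahe, smeslusn, zudi/]


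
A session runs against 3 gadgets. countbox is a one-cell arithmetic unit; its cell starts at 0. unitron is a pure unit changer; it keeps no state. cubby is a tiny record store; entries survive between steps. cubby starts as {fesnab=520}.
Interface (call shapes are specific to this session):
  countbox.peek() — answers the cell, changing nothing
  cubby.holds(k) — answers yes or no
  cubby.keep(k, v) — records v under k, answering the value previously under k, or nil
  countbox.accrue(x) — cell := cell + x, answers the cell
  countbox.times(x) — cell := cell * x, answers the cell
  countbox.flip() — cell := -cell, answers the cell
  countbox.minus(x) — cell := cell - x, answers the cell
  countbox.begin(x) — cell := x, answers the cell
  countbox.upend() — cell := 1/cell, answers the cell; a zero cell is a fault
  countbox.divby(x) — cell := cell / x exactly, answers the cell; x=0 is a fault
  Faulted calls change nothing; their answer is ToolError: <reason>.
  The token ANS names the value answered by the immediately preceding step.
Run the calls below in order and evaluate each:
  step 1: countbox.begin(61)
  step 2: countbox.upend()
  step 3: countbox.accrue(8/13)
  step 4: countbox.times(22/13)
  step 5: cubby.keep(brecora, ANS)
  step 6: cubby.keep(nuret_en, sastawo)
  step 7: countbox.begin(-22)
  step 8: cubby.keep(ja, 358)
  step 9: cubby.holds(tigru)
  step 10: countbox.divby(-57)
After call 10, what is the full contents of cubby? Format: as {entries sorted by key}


Answer: {brecora=11022/10309, fesnab=520, ja=358, nuret_en=sastawo}

Derivation:
Next I call countbox.begin with x: 61, → 61.
Calling countbox.upend, and get 1/61.
Calling countbox.accrue with x: 8/13, and see 501/793.
I invoke countbox.times with x: 22/13, → 11022/10309.
Now I run cubby.keep with k: brecora, v: ANS, and see nil.
Then cubby.keep with k: nuret_en, v: sastawo, — result: nil.
Using countbox.begin with x: -22, which returns -22.
Next I call cubby.keep with k: ja, v: 358, and see nil.
Then cubby.holds with k: tigru, → no.
Next I call countbox.divby with x: -57: 22/57.
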